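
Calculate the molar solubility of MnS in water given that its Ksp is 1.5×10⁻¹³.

3.9×10⁻⁷ M

MnS(s) ⇌ Mn²⁺(aq) + S²⁻(aq)
With molar solubility s: [Mn²⁺] = s, [S²⁻] = s.
Ksp = [Mn²⁺][S²⁻] = s · s = s^2
s^2 = 1.5×10⁻¹³
s = 3.9×10⁻⁷ mol/L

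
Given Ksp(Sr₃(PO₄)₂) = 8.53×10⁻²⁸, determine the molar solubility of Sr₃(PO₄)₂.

1.51×10⁻⁶ M

Sr₃(PO₄)₂(s) ⇌ 3 Sr²⁺(aq) + 2 PO₄³⁻(aq)
Let s be the molar solubility. Then [Sr²⁺] = 3s and [PO₄³⁻] = 2s.
Ksp = [Sr²⁺]^3[PO₄³⁻]^2 = (3s)^3 · (2s)^2 = 108s^5
108s^5 = 8.53×10⁻²⁸  ⇒  s^5 = 7.90×10⁻³⁰
Taking the 5th root, s = 1.51×10⁻⁶ mol/L.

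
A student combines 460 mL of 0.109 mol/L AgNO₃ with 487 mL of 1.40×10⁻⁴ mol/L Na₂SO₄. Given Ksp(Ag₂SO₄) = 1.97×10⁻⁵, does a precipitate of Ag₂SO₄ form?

Total volume after mixing = 460 + 487 = 947 mL.
[Ag⁺] = (0.109)(460)/947 = 5.29×10⁻² mol/L
[SO₄²⁻] = (1.40×10⁻⁴)(487)/947 = 7.20×10⁻⁵ mol/L
Q = [Ag⁺]^2[SO₄²⁻] = 2.02×10⁻⁷
Q = 2.02×10⁻⁷ < Ksp = 1.97×10⁻⁵, so the solution is unsaturated and no precipitate forms.

No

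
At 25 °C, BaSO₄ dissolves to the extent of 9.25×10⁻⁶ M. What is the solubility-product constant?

BaSO₄(s) ⇌ Ba²⁺(aq) + SO₄²⁻(aq)
Call the molar solubility s, so that [Ba²⁺] = s and [SO₄²⁻] = s.
Ksp = [Ba²⁺][SO₄²⁻] = s · s = s^2
Ksp = (9.25×10⁻⁶)^2 = 8.56×10⁻¹¹

Ksp = 8.56×10⁻¹¹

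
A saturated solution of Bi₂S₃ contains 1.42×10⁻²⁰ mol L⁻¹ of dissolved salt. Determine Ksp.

Ksp = 6.24×10⁻⁹⁸

Bi₂S₃(s) ⇌ 2 Bi³⁺(aq) + 3 S²⁻(aq)
With molar solubility s: [Bi³⁺] = 2s, [S²⁻] = 3s.
Ksp = [Bi³⁺]^2[S²⁻]^3 = (2s)^2 · (3s)^3 = 108s^5
Ksp = 108 × (1.42×10⁻²⁰)^5 = 6.24×10⁻⁹⁸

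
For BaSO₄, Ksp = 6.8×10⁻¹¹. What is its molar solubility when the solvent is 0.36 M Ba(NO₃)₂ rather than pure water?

1.9×10⁻¹⁰ M

BaSO₄(s) ⇌ Ba²⁺(aq) + SO₄²⁻(aq)
The solution already contains Ba²⁺ at 0.36 M. Let s be the molar solubility of BaSO₄.
[Ba²⁺] ≈ 0.36 M (common ion dominates); [SO₄²⁻] = s.
Ksp = [Ba²⁺][SO₄²⁻] = (0.36)s
s = 6.8×10⁻¹¹ / (0.36) = 1.9×10⁻¹⁰
s = 1.9×10⁻¹⁰ M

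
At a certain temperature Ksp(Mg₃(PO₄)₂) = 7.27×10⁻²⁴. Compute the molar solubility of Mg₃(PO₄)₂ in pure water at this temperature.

9.24×10⁻⁶ M

Mg₃(PO₄)₂(s) ⇌ 3 Mg²⁺(aq) + 2 PO₄³⁻(aq)
If s mol/L of Mg₃(PO₄)₂ dissolves, [Mg²⁺] = 3s and [PO₄³⁻] = 2s.
Ksp = [Mg²⁺]^3[PO₄³⁻]^2 = (3s)^3 · (2s)^2 = 108s^5
108s^5 = 7.27×10⁻²⁴  ⇒  s^5 = 6.73×10⁻²⁶
s = (6.73×10⁻²⁶)^(1/5) = 9.24×10⁻⁶ mol/L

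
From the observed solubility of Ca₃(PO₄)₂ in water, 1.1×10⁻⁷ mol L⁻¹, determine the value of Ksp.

Ca₃(PO₄)₂(s) ⇌ 3 Ca²⁺(aq) + 2 PO₄³⁻(aq)
With molar solubility s: [Ca²⁺] = 3s, [PO₄³⁻] = 2s.
Ksp = [Ca²⁺]^3[PO₄³⁻]^2 = (3s)^3 · (2s)^2 = 108s^5
Ksp = 108 × (1.1×10⁻⁷)^5 = 1.7×10⁻³³

Ksp = 1.7×10⁻³³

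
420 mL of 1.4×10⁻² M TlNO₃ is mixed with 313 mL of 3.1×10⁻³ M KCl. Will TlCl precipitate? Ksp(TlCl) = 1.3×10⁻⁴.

The combined volume is 733 mL.
[Tl⁺] = (1.4×10⁻²)(420)/733 = 8.0×10⁻³ M
[Cl⁻] = (3.1×10⁻³)(313)/733 = 1.3×10⁻³ M
Q = [Tl⁺][Cl⁻] = 1.1×10⁻⁵
Q = 1.1×10⁻⁵ < Ksp = 1.3×10⁻⁴, so the solution is unsaturated and no precipitate forms.

No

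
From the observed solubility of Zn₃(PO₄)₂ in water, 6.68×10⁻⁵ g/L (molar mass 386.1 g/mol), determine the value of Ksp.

s = (6.68×10⁻⁵ g L⁻¹)/(386.1 g mol⁻¹) = 1.7301×10⁻⁷ M
Zn₃(PO₄)₂(s) ⇌ 3 Zn²⁺(aq) + 2 PO₄³⁻(aq)
If s mol/L of Zn₃(PO₄)₂ dissolves, [Zn²⁺] = 3s and [PO₄³⁻] = 2s.
Ksp = [Zn²⁺]^3[PO₄³⁻]^2 = (3s)^3 · (2s)^2 = 108s^5
Ksp = 108 × (1.7301×10⁻⁷)^5 = 1.67×10⁻³²

Ksp = 1.67×10⁻³²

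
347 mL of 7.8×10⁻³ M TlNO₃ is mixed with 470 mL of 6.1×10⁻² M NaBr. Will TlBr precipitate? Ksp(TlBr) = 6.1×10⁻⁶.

After mixing, V = 347 mL + 470 mL = 817 mL.
[Tl⁺] = (7.8×10⁻³)(347)/817 = 3.3×10⁻³ M
[Br⁻] = (6.1×10⁻²)(470)/817 = 3.5×10⁻² M
Q = [Tl⁺][Br⁻] = 1.2×10⁻⁴
Q = 1.2×10⁻⁴ > Ksp = 6.1×10⁻⁶, so the solution is supersaturated and TlBr precipitates.

Yes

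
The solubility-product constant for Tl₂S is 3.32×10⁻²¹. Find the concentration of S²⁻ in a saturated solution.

Tl₂S(s) ⇌ 2 Tl⁺(aq) + S²⁻(aq)
Let s be the molar solubility. Then [Tl⁺] = 2s and [S²⁻] = s.
Ksp = [Tl⁺]^2[S²⁻] = (2s)^2 · s = 4s^3 = 3.32×10⁻²¹
s = 9.40×10⁻⁸ mol L⁻¹
[S²⁻] = s = 9.40×10⁻⁸ mol L⁻¹

9.40×10⁻⁸ M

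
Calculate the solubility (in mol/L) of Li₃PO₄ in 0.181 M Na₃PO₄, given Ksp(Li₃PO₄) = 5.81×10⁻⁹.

Li₃PO₄(s) ⇌ 3 Li⁺(aq) + PO₄³⁻(aq)
Let s be the solubility of Li₃PO₄ here. The common ion gives [PO₄³⁻] ≈ 0.181 M, and [Li⁺] = 3s.
Ksp = [Li⁺]^3[PO₄³⁻] = (3s)^3(0.181)
(3s)^3 = 5.81×10⁻⁹ / (0.181) = 3.21×10⁻⁸
s = 1.06×10⁻³ M

1.06×10⁻³ M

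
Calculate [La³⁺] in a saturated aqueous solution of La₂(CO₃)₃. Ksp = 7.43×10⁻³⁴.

1.86×10⁻⁷ M

La₂(CO₃)₃(s) ⇌ 2 La³⁺(aq) + 3 CO₃²⁻(aq)
For each mole of La₂(CO₃)₃ that dissolves per liter, [La³⁺] = 2s and [CO₃²⁻] = 3s; let s denote this solubility.
Ksp = [La³⁺]^2[CO₃²⁻]^3 = (2s)^2 · (3s)^3 = 108s^5 = 7.43×10⁻³⁴
s = 9.28×10⁻⁸ mol L⁻¹
[La³⁺] = 2s = 1.86×10⁻⁷ mol L⁻¹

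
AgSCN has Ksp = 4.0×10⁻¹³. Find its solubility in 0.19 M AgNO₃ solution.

2.1×10⁻¹² M

AgSCN(s) ⇌ Ag⁺(aq) + SCN⁻(aq)
Ag⁺ is already present at 0.19 M. If s mol/L of AgSCN dissolves, [SCN⁻] = s while [Ag⁺] ≈ 0.19 M.
Ksp = [Ag⁺][SCN⁻] = (0.19)s
s = 4.0×10⁻¹³ / (0.19) = 2.1×10⁻¹²
s = 2.1×10⁻¹² M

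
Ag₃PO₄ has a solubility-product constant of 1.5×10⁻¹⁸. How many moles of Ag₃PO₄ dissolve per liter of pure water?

Ag₃PO₄(s) ⇌ 3 Ag⁺(aq) + PO₄³⁻(aq)
If s mol/L of Ag₃PO₄ dissolves, [Ag⁺] = 3s and [PO₄³⁻] = s.
Ksp = [Ag⁺]^3[PO₄³⁻] = (3s)^3 · s = 27s^4
27s^4 = 1.5×10⁻¹⁸  ⇒  s^4 = 5.6×10⁻²⁰
s = (5.6×10⁻²⁰)^(1/4) = 1.5×10⁻⁵ M

1.5×10⁻⁵ M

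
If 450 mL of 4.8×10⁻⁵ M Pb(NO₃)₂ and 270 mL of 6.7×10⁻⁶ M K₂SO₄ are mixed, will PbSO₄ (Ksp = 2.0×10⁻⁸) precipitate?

No

The combined volume is 720 mL.
[Pb²⁺] = (4.8×10⁻⁵)(450)/720 = 3.0×10⁻⁵ M
[SO₄²⁻] = (6.7×10⁻⁶)(270)/720 = 2.5×10⁻⁶ M
Q = [Pb²⁺][SO₄²⁻] = 7.5×10⁻¹¹
Q = 7.5×10⁻¹¹ < Ksp = 2.0×10⁻⁸, so the solution is unsaturated and no precipitate forms.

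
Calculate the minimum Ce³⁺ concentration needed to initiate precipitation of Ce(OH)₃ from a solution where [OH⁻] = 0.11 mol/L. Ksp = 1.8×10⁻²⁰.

1.4×10⁻¹⁷ M

A salt starts to precipitate once the ion product Q reaches its Ksp.
Ce(OH)₃(s) ⇌ Ce³⁺(aq) + 3 OH⁻(aq)
Ksp = [Ce³⁺][OH⁻]^3 = [Ce³⁺](0.11)^3
[Ce³⁺] = 1.8×10⁻²⁰ / (0.11)^3 = 1.4×10⁻¹⁷
[Ce³⁺] = 1.4×10⁻¹⁷ mol/L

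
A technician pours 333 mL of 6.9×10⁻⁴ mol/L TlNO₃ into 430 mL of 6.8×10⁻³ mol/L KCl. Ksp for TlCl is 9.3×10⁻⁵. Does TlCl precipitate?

After mixing, V = 333 mL + 430 mL = 763 mL.
[Tl⁺] = (6.9×10⁻⁴)(333)/763 = 3.0×10⁻⁴ mol/L
[Cl⁻] = (6.8×10⁻³)(430)/763 = 3.8×10⁻³ mol/L
Q = [Tl⁺][Cl⁻] = 1.2×10⁻⁶
Q = 1.2×10⁻⁶ < Ksp = 9.3×10⁻⁵, so the solution is unsaturated and no precipitate forms.

No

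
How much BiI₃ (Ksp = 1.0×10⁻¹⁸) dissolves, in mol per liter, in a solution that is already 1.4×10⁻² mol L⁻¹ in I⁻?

3.6×10⁻¹³ M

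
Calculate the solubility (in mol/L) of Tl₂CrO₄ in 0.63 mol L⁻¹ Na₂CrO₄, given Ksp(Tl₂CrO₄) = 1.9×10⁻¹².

8.7×10⁻⁷ M

Tl₂CrO₄(s) ⇌ 2 Tl⁺(aq) + CrO₄²⁻(aq)
CrO₄²⁻ is already present at 0.63 mol L⁻¹. If s mol/L of Tl₂CrO₄ dissolves, [Tl⁺] = 2s while [CrO₄²⁻] ≈ 0.63 mol L⁻¹.
Ksp = [Tl⁺]^2[CrO₄²⁻] = (2s)^2(0.63)
(2s)^2 = 1.9×10⁻¹² / (0.63) = 3.0×10⁻¹²
s = 8.7×10⁻⁷ mol L⁻¹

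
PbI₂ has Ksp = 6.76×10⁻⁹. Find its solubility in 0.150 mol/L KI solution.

3.00×10⁻⁷ M

PbI₂(s) ⇌ Pb²⁺(aq) + 2 I⁻(aq)
The solution already contains I⁻ at 0.150 mol/L. Let s be the molar solubility of PbI₂.
[I⁻] ≈ 0.150 mol/L (common ion dominates); [Pb²⁺] = s.
Ksp = [Pb²⁺][I⁻]^2 = s(0.150)^2
s = 6.76×10⁻⁹ / (0.150)^2 = 3.00×10⁻⁷
s = 3.00×10⁻⁷ mol/L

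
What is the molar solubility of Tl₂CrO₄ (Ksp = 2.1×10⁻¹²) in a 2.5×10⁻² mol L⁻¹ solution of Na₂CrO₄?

4.6×10⁻⁶ M

Tl₂CrO₄(s) ⇌ 2 Tl⁺(aq) + CrO₄²⁻(aq)
Let s be the solubility of Tl₂CrO₄ here. The common ion gives [CrO₄²⁻] ≈ 2.5×10⁻² mol L⁻¹, and [Tl⁺] = 2s.
Ksp = [Tl⁺]^2[CrO₄²⁻] = (2s)^2(2.5×10⁻²)
(2s)^2 = 2.1×10⁻¹² / (2.5×10⁻²) = 8.4×10⁻¹¹
s = 4.6×10⁻⁶ mol L⁻¹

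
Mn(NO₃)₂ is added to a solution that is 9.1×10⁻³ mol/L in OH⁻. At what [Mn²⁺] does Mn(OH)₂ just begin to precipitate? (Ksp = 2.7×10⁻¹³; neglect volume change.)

Precipitation begins when Q = Ksp.
Mn(OH)₂(s) ⇌ Mn²⁺(aq) + 2 OH⁻(aq)
Ksp = [Mn²⁺][OH⁻]^2 = [Mn²⁺](9.1×10⁻³)^2
[Mn²⁺] = 2.7×10⁻¹³ / (9.1×10⁻³)^2 = 3.3×10⁻⁹
[Mn²⁺] = 3.3×10⁻⁹ mol/L

3.3×10⁻⁹ M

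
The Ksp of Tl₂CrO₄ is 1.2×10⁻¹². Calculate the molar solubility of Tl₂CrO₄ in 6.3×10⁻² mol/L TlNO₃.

3.0×10⁻¹⁰ M

Tl₂CrO₄(s) ⇌ 2 Tl⁺(aq) + CrO₄²⁻(aq)
With Tl⁺ already at 6.3×10⁻² mol/L and s small, take [Tl⁺] ≈ 6.3×10⁻² mol/L and [CrO₄²⁻] = s.
Ksp = [Tl⁺]^2[CrO₄²⁻] = (6.3×10⁻²)^2s
s = 1.2×10⁻¹² / (6.3×10⁻²)^2 = 3.0×10⁻¹⁰
s = 3.0×10⁻¹⁰ mol/L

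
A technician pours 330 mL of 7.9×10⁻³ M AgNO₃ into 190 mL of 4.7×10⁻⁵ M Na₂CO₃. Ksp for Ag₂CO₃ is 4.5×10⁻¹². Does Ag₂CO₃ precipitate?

Yes

After mixing, V = 330 mL + 190 mL = 520 mL.
[Ag⁺] = (7.9×10⁻³)(330)/520 = 5.0×10⁻³ M
[CO₃²⁻] = (4.7×10⁻⁵)(190)/520 = 1.7×10⁻⁵ M
Q = [Ag⁺]^2[CO₃²⁻] = 4.3×10⁻¹⁰
Since Q (4.3×10⁻¹⁰) exceeds Ksp (4.5×10⁻¹²), Ag₂CO₃ will precipitate.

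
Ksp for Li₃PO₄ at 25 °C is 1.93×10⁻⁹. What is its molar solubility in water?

2.91×10⁻³ M

Li₃PO₄(s) ⇌ 3 Li⁺(aq) + PO₄³⁻(aq)
With molar solubility s: [Li⁺] = 3s, [PO₄³⁻] = s.
Ksp = [Li⁺]^3[PO₄³⁻] = (3s)^3 · s = 27s^4
27s^4 = 1.93×10⁻⁹  ⇒  s^4 = 7.15×10⁻¹¹
s = 2.91×10⁻³ mol/L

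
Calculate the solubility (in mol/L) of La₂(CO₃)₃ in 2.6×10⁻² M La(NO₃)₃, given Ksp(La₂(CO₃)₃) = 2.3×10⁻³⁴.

La₂(CO₃)₃(s) ⇌ 2 La³⁺(aq) + 3 CO₃²⁻(aq)
La³⁺ is already present at 2.6×10⁻² M. If s mol/L of La₂(CO₃)₃ dissolves, [CO₃²⁻] = 3s while [La³⁺] ≈ 2.6×10⁻² M.
Ksp = [La³⁺]^2[CO₃²⁻]^3 = (2.6×10⁻²)^2(3s)^3
(3s)^3 = 2.3×10⁻³⁴ / (2.6×10⁻²)^2 = 3.4×10⁻³¹
s = 2.3×10⁻¹¹ M

2.3×10⁻¹¹ M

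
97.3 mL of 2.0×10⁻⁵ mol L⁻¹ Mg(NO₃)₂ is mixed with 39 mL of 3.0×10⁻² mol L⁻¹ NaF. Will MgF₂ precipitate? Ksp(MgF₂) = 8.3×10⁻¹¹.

Yes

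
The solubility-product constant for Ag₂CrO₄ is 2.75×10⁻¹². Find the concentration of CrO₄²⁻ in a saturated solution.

8.83×10⁻⁵ M

Ag₂CrO₄(s) ⇌ 2 Ag⁺(aq) + CrO₄²⁻(aq)
For each mole of Ag₂CrO₄ that dissolves per liter, [Ag⁺] = 2s and [CrO₄²⁻] = s; let s denote this solubility.
Ksp = [Ag⁺]^2[CrO₄²⁻] = (2s)^2 · s = 4s^3 = 2.75×10⁻¹²
s = 8.83×10⁻⁵ mol L⁻¹
[CrO₄²⁻] = s = 8.83×10⁻⁵ mol L⁻¹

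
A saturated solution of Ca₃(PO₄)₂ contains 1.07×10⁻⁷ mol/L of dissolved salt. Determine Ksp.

Ca₃(PO₄)₂(s) ⇌ 3 Ca²⁺(aq) + 2 PO₄³⁻(aq)
Call the molar solubility s, so that [Ca²⁺] = 3s and [PO₄³⁻] = 2s.
Ksp = [Ca²⁺]^3[PO₄³⁻]^2 = (3s)^3 · (2s)^2 = 108s^5
Ksp = 108 × (1.07×10⁻⁷)^5 = 1.51×10⁻³³

Ksp = 1.51×10⁻³³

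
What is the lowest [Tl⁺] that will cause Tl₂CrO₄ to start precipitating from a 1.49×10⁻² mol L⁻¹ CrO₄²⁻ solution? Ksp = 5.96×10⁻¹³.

Each salt precipitates once Q = Ksp for that salt.
Tl₂CrO₄(s) ⇌ 2 Tl⁺(aq) + CrO₄²⁻(aq)
Ksp = [Tl⁺]^2[CrO₄²⁻] = [Tl⁺]^2(1.49×10⁻²)
[Tl⁺]^2 = 5.96×10⁻¹³ / (1.49×10⁻²) = 4.00×10⁻¹¹
[Tl⁺] = 6.32×10⁻⁶ mol L⁻¹

6.32×10⁻⁶ M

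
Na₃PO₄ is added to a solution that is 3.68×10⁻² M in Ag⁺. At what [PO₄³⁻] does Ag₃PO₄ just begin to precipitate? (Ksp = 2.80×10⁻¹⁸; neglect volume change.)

A salt starts to precipitate once the ion product Q reaches its Ksp.
Ag₃PO₄(s) ⇌ 3 Ag⁺(aq) + PO₄³⁻(aq)
Ksp = [Ag⁺]^3[PO₄³⁻] = [PO₄³⁻](3.68×10⁻²)^3
[PO₄³⁻] = 2.80×10⁻¹⁸ / (3.68×10⁻²)^3 = 5.62×10⁻¹⁴
[PO₄³⁻] = 5.62×10⁻¹⁴ M

5.62×10⁻¹⁴ M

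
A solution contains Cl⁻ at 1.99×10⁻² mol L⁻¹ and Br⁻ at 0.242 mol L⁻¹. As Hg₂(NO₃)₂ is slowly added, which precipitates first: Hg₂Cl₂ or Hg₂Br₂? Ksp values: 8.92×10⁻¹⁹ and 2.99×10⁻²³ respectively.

Hg₂Br₂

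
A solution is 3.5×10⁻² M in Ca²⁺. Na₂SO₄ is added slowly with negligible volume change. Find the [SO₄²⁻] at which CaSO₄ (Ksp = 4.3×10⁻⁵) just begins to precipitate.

1.2×10⁻³ M

Precipitation begins when Q = Ksp.
CaSO₄(s) ⇌ Ca²⁺(aq) + SO₄²⁻(aq)
Ksp = [Ca²⁺][SO₄²⁻] = [SO₄²⁻](3.5×10⁻²)
[SO₄²⁻] = 4.3×10⁻⁵ / (3.5×10⁻²) = 1.2×10⁻³
[SO₄²⁻] = 1.2×10⁻³ M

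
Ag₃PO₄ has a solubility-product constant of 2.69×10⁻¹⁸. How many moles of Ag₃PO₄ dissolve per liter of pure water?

1.78×10⁻⁵ M

Ag₃PO₄(s) ⇌ 3 Ag⁺(aq) + PO₄³⁻(aq)
Call the molar solubility s, so that [Ag⁺] = 3s and [PO₄³⁻] = s.
Ksp = [Ag⁺]^3[PO₄³⁻] = (3s)^3 · s = 27s^4
27s^4 = 2.69×10⁻¹⁸  ⇒  s^4 = 9.96×10⁻²⁰
s = 1.78×10⁻⁵ mol L⁻¹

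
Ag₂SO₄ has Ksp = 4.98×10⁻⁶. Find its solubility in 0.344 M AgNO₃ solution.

4.21×10⁻⁵ M

Ag₂SO₄(s) ⇌ 2 Ag⁺(aq) + SO₄²⁻(aq)
Ag⁺ is already present at 0.344 M. If s mol/L of Ag₂SO₄ dissolves, [SO₄²⁻] = s while [Ag⁺] ≈ 0.344 M.
Ksp = [Ag⁺]^2[SO₄²⁻] = (0.344)^2s
s = 4.98×10⁻⁶ / (0.344)^2 = 4.21×10⁻⁵
s = 4.21×10⁻⁵ M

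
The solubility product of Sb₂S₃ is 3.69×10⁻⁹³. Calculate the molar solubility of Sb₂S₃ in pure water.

Sb₂S₃(s) ⇌ 2 Sb³⁺(aq) + 3 S²⁻(aq)
Let s be the molar solubility. Then [Sb³⁺] = 2s and [S²⁻] = 3s.
Ksp = [Sb³⁺]^2[S²⁻]^3 = (2s)^2 · (3s)^3 = 108s^5
108s^5 = 3.69×10⁻⁹³  ⇒  s^5 = 3.42×10⁻⁹⁵
Taking the 5th root, s = 1.28×10⁻¹⁹ mol/L.

1.28×10⁻¹⁹ M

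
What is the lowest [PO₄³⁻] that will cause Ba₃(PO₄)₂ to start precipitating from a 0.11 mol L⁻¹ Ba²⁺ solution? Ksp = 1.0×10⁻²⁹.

Precipitation of each salt begins when its ion product equals Ksp.
Ba₃(PO₄)₂(s) ⇌ 3 Ba²⁺(aq) + 2 PO₄³⁻(aq)
Ksp = [Ba²⁺]^3[PO₄³⁻]^2 = [PO₄³⁻]^2(0.11)^3
[PO₄³⁻]^2 = 1.0×10⁻²⁹ / (0.11)^3 = 7.5×10⁻²⁷
[PO₄³⁻] = 8.7×10⁻¹⁴ mol L⁻¹

8.7×10⁻¹⁴ M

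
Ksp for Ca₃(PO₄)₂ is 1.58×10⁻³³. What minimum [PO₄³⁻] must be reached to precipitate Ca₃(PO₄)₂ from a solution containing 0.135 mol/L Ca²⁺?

Each salt precipitates once Q = Ksp for that salt.
Ca₃(PO₄)₂(s) ⇌ 3 Ca²⁺(aq) + 2 PO₄³⁻(aq)
Ksp = [Ca²⁺]^3[PO₄³⁻]^2 = [PO₄³⁻]^2(0.135)^3
[PO₄³⁻]^2 = 1.58×10⁻³³ / (0.135)^3 = 6.42×10⁻³¹
[PO₄³⁻] = 8.01×10⁻¹⁶ mol/L

8.01×10⁻¹⁶ M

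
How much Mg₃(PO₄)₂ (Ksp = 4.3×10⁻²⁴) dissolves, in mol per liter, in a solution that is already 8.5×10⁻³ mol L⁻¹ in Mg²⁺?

Mg₃(PO₄)₂(s) ⇌ 3 Mg²⁺(aq) + 2 PO₄³⁻(aq)
The solution already contains Mg²⁺ at 8.5×10⁻³ mol L⁻¹. Let s be the molar solubility of Mg₃(PO₄)₂.
[Mg²⁺] ≈ 8.5×10⁻³ mol L⁻¹ (common ion dominates); [PO₄³⁻] = 2s.
Ksp = [Mg²⁺]^3[PO₄³⁻]^2 = (8.5×10⁻³)^3(2s)^2
(2s)^2 = 4.3×10⁻²⁴ / (8.5×10⁻³)^3 = 7.0×10⁻¹⁸
s = 1.3×10⁻⁹ mol L⁻¹

1.3×10⁻⁹ M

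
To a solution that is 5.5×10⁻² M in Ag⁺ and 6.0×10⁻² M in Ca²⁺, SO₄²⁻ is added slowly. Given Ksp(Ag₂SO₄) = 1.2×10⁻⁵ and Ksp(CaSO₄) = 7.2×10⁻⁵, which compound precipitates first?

CaSO₄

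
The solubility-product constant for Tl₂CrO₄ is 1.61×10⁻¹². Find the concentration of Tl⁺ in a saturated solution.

1.48×10⁻⁴ M

Tl₂CrO₄(s) ⇌ 2 Tl⁺(aq) + CrO₄²⁻(aq)
If s mol/L of Tl₂CrO₄ dissolves, [Tl⁺] = 2s and [CrO₄²⁻] = s.
Ksp = [Tl⁺]^2[CrO₄²⁻] = (2s)^2 · s = 4s^3 = 1.61×10⁻¹²
s = 7.38×10⁻⁵ mol L⁻¹
[Tl⁺] = 2s = 1.48×10⁻⁴ mol L⁻¹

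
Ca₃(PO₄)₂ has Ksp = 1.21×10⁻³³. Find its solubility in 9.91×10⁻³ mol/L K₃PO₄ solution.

7.70×10⁻¹¹ M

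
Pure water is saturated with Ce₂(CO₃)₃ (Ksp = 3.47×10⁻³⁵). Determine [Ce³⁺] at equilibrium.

Ce₂(CO₃)₃(s) ⇌ 2 Ce³⁺(aq) + 3 CO₃²⁻(aq)
If s mol/L of Ce₂(CO₃)₃ dissolves, [Ce³⁺] = 2s and [CO₃²⁻] = 3s.
Ksp = [Ce³⁺]^2[CO₃²⁻]^3 = (2s)^2 · (3s)^3 = 108s^5 = 3.47×10⁻³⁵
s = 5.03×10⁻⁸ mol/L
[Ce³⁺] = 2s = 1.01×10⁻⁷ mol/L

1.01×10⁻⁷ M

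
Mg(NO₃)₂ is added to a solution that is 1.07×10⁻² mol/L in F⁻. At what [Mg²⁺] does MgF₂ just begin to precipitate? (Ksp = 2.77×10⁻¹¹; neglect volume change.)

2.42×10⁻⁷ M

A salt starts to precipitate once the ion product Q reaches its Ksp.
MgF₂(s) ⇌ Mg²⁺(aq) + 2 F⁻(aq)
Ksp = [Mg²⁺][F⁻]^2 = [Mg²⁺](1.07×10⁻²)^2
[Mg²⁺] = 2.77×10⁻¹¹ / (1.07×10⁻²)^2 = 2.42×10⁻⁷
[Mg²⁺] = 2.42×10⁻⁷ mol/L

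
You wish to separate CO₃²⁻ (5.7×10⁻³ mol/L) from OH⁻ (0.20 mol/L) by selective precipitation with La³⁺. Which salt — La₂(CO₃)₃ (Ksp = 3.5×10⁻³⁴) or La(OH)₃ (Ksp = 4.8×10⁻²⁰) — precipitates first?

The threshold for precipitation is Q = Ksp.
For La₂(CO₃)₃: [La³⁺] = (Ksp/[CO₃²⁻]^3)^(1/2) = 4.3×10⁻¹⁴ mol/L
For La(OH)₃: [La³⁺] = (Ksp/[OH⁻]^3) = 6.0×10⁻¹⁸ mol/L
Since La(OH)₃ needs less La³⁺ to reach saturation, it precipitates first.

La(OH)₃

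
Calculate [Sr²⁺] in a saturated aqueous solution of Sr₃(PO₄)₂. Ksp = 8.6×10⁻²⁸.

Sr₃(PO₄)₂(s) ⇌ 3 Sr²⁺(aq) + 2 PO₄³⁻(aq)
For each mole of Sr₃(PO₄)₂ that dissolves per liter, [Sr²⁺] = 3s and [PO₄³⁻] = 2s; let s denote this solubility.
Ksp = [Sr²⁺]^3[PO₄³⁻]^2 = (3s)^3 · (2s)^2 = 108s^5 = 8.6×10⁻²⁸
s = 1.5×10⁻⁶ mol L⁻¹
[Sr²⁺] = 3s = 4.5×10⁻⁶ mol L⁻¹

4.5×10⁻⁶ M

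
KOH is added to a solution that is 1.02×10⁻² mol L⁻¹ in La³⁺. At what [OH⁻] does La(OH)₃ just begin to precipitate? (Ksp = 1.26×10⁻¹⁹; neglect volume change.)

2.31×10⁻⁶ M

Each salt precipitates once Q = Ksp for that salt.
La(OH)₃(s) ⇌ La³⁺(aq) + 3 OH⁻(aq)
Ksp = [La³⁺][OH⁻]^3 = [OH⁻]^3(1.02×10⁻²)
[OH⁻]^3 = 1.26×10⁻¹⁹ / (1.02×10⁻²) = 1.24×10⁻¹⁷
[OH⁻] = 2.31×10⁻⁶ mol L⁻¹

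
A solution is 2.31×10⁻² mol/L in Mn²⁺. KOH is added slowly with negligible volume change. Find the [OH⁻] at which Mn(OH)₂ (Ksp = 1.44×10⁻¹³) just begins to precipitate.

2.50×10⁻⁶ M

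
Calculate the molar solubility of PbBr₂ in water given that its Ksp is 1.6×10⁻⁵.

1.6×10⁻² M

PbBr₂(s) ⇌ Pb²⁺(aq) + 2 Br⁻(aq)
Call the molar solubility s, so that [Pb²⁺] = s and [Br⁻] = 2s.
Ksp = [Pb²⁺][Br⁻]^2 = s · (2s)^2 = 4s^3
4s^3 = 1.6×10⁻⁵  ⇒  s^3 = 4.0×10⁻⁶
Taking the 3rd root, s = 1.6×10⁻² mol L⁻¹.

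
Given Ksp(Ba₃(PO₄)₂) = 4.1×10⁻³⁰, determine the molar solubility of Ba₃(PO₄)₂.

5.2×10⁻⁷ M

Ba₃(PO₄)₂(s) ⇌ 3 Ba²⁺(aq) + 2 PO₄³⁻(aq)
If s mol/L of Ba₃(PO₄)₂ dissolves, [Ba²⁺] = 3s and [PO₄³⁻] = 2s.
Ksp = [Ba²⁺]^3[PO₄³⁻]^2 = (3s)^3 · (2s)^2 = 108s^5
108s^5 = 4.1×10⁻³⁰  ⇒  s^5 = 3.8×10⁻³²
s = 5.2×10⁻⁷ mol L⁻¹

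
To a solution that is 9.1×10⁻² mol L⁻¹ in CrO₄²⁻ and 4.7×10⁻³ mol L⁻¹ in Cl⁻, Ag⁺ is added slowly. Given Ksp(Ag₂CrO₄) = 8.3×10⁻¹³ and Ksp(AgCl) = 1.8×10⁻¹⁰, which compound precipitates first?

AgCl

A salt starts to precipitate once the ion product Q reaches its Ksp.
For Ag₂CrO₄: [Ag⁺] = (Ksp/[CrO₄²⁻])^(1/2) = 3.0×10⁻⁶ mol L⁻¹
For AgCl: [Ag⁺] = (Ksp/[Cl⁻]) = 3.8×10⁻⁸ mol L⁻¹
AgCl requires the lower [Ag⁺], so it precipitates first.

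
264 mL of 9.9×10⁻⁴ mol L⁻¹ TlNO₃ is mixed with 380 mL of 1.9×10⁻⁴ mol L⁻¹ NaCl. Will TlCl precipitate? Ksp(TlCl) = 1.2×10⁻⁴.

The combined volume is 644 mL.
[Tl⁺] = (9.9×10⁻⁴)(264)/644 = 4.1×10⁻⁴ mol L⁻¹
[Cl⁻] = (1.9×10⁻⁴)(380)/644 = 1.1×10⁻⁴ mol L⁻¹
Q = [Tl⁺][Cl⁻] = 4.5×10⁻⁸
Since Q (4.5×10⁻⁸) is less than Ksp (1.2×10⁻⁴), no TlCl precipitates.

No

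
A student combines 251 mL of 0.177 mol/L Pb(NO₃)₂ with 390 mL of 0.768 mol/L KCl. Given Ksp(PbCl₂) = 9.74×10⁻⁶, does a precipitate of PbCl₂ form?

The combined volume is 641 mL.
[Pb²⁺] = (0.177)(251)/641 = 6.93×10⁻² mol/L
[Cl⁻] = (0.768)(390)/641 = 0.467 mol/L
Q = [Pb²⁺][Cl⁻]^2 = 1.51×10⁻²
Since Q (1.51×10⁻²) exceeds Ksp (9.74×10⁻⁶), PbCl₂ will precipitate.

Yes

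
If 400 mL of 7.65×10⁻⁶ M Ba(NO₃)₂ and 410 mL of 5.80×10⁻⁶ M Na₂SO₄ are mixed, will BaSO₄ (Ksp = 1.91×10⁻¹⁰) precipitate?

No

After mixing, V = 400 mL + 410 mL = 810 mL.
[Ba²⁺] = (7.65×10⁻⁶)(400)/810 = 3.78×10⁻⁶ M
[SO₄²⁻] = (5.80×10⁻⁶)(410)/810 = 2.94×10⁻⁶ M
Q = [Ba²⁺][SO₄²⁻] = 1.11×10⁻¹¹
Q = 1.11×10⁻¹¹ < Ksp = 1.91×10⁻¹⁰, so the solution is unsaturated and no precipitate forms.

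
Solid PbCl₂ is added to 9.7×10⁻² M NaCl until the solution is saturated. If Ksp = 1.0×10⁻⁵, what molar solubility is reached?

1.1×10⁻³ M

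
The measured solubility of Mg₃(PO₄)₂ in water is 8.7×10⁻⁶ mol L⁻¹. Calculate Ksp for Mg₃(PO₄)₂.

Ksp = 5.4×10⁻²⁴

Mg₃(PO₄)₂(s) ⇌ 3 Mg²⁺(aq) + 2 PO₄³⁻(aq)
If s mol/L of Mg₃(PO₄)₂ dissolves, [Mg²⁺] = 3s and [PO₄³⁻] = 2s.
Ksp = [Mg²⁺]^3[PO₄³⁻]^2 = (3s)^3 · (2s)^2 = 108s^5
Ksp = 108 × (8.7×10⁻⁶)^5 = 5.4×10⁻²⁴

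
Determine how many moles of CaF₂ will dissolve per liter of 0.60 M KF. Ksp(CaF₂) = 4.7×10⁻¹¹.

CaF₂(s) ⇌ Ca²⁺(aq) + 2 F⁻(aq)
The solution already contains F⁻ at 0.60 M. Let s be the molar solubility of CaF₂.
[F⁻] ≈ 0.60 M (common ion dominates); [Ca²⁺] = s.
Ksp = [Ca²⁺][F⁻]^2 = s(0.60)^2
s = 4.7×10⁻¹¹ / (0.60)^2 = 1.3×10⁻¹⁰
s = 1.3×10⁻¹⁰ M

1.3×10⁻¹⁰ M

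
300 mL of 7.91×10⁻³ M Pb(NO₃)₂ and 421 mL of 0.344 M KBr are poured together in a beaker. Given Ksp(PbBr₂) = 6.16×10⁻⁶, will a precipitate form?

Yes

After mixing, V = 300 mL + 421 mL = 721 mL.
[Pb²⁺] = (7.91×10⁻³)(300)/721 = 3.29×10⁻³ M
[Br⁻] = (0.344)(421)/721 = 0.201 M
Q = [Pb²⁺][Br⁻]^2 = 1.33×10⁻⁴
Since Q (1.33×10⁻⁴) exceeds Ksp (6.16×10⁻⁶), PbBr₂ will precipitate.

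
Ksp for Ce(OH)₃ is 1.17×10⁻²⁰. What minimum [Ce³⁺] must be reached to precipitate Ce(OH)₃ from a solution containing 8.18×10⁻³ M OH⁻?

2.14×10⁻¹⁴ M

A salt starts to precipitate once the ion product Q reaches its Ksp.
Ce(OH)₃(s) ⇌ Ce³⁺(aq) + 3 OH⁻(aq)
Ksp = [Ce³⁺][OH⁻]^3 = [Ce³⁺](8.18×10⁻³)^3
[Ce³⁺] = 1.17×10⁻²⁰ / (8.18×10⁻³)^3 = 2.14×10⁻¹⁴
[Ce³⁺] = 2.14×10⁻¹⁴ M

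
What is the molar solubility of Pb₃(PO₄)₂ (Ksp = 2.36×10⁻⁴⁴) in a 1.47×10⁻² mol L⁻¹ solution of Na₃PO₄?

Pb₃(PO₄)₂(s) ⇌ 3 Pb²⁺(aq) + 2 PO₄³⁻(aq)
The solution already contains PO₄³⁻ at 1.47×10⁻² mol L⁻¹. Let s be the molar solubility of Pb₃(PO₄)₂.
[PO₄³⁻] ≈ 1.47×10⁻² mol L⁻¹ (common ion dominates); [Pb²⁺] = 3s.
Ksp = [Pb²⁺]^3[PO₄³⁻]^2 = (3s)^3(1.47×10⁻²)^2
(3s)^3 = 2.36×10⁻⁴⁴ / (1.47×10⁻²)^2 = 1.09×10⁻⁴⁰
s = 1.59×10⁻¹⁴ mol L⁻¹

1.59×10⁻¹⁴ M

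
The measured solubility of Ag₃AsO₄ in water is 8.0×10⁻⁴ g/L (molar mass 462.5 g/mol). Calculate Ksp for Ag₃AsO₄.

Ksp = 2.4×10⁻²²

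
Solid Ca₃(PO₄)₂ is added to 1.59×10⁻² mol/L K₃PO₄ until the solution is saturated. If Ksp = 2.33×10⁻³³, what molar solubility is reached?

6.99×10⁻¹¹ M

Ca₃(PO₄)₂(s) ⇌ 3 Ca²⁺(aq) + 2 PO₄³⁻(aq)
The solution already contains PO₄³⁻ at 1.59×10⁻² mol/L. Let s be the molar solubility of Ca₃(PO₄)₂.
[PO₄³⁻] ≈ 1.59×10⁻² mol/L (common ion dominates); [Ca²⁺] = 3s.
Ksp = [Ca²⁺]^3[PO₄³⁻]^2 = (3s)^3(1.59×10⁻²)^2
(3s)^3 = 2.33×10⁻³³ / (1.59×10⁻²)^2 = 9.22×10⁻³⁰
s = 6.99×10⁻¹¹ mol/L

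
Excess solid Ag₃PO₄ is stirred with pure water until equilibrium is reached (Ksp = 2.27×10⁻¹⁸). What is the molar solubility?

Ag₃PO₄(s) ⇌ 3 Ag⁺(aq) + PO₄³⁻(aq)
If s mol/L of Ag₃PO₄ dissolves, [Ag⁺] = 3s and [PO₄³⁻] = s.
Ksp = [Ag⁺]^3[PO₄³⁻] = (3s)^3 · s = 27s^4
27s^4 = 2.27×10⁻¹⁸  ⇒  s^4 = 8.41×10⁻²⁰
s = (8.41×10⁻²⁰)^(1/4) = 1.70×10⁻⁵ mol/L

1.70×10⁻⁵ M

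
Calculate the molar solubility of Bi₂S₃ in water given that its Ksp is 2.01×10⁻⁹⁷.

Bi₂S₃(s) ⇌ 2 Bi³⁺(aq) + 3 S²⁻(aq)
If s mol/L of Bi₂S₃ dissolves, [Bi³⁺] = 2s and [S²⁻] = 3s.
Ksp = [Bi³⁺]^2[S²⁻]^3 = (2s)^2 · (3s)^3 = 108s^5
108s^5 = 2.01×10⁻⁹⁷  ⇒  s^5 = 1.86×10⁻⁹⁹
Taking the 5th root, s = 1.79×10⁻²⁰ mol/L.

1.79×10⁻²⁰ M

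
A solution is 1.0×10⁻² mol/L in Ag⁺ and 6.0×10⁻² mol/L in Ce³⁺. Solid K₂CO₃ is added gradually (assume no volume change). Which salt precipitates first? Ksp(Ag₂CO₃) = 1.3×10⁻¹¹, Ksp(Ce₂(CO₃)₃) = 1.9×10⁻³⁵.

Ce₂(CO₃)₃

The threshold for precipitation is Q = Ksp.
For Ag₂CO₃: [CO₃²⁻] = (Ksp/[Ag⁺]^2) = 1.3×10⁻⁷ mol/L
For Ce₂(CO₃)₃: [CO₃²⁻] = (Ksp/[Ce³⁺]^2)^(1/3) = 1.7×10⁻¹¹ mol/L
The smaller threshold [CO₃²⁻] is reached first, so Ce₂(CO₃)₃ precipitates first.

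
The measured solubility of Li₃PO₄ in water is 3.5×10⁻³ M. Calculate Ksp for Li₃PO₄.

Ksp = 4.1×10⁻⁹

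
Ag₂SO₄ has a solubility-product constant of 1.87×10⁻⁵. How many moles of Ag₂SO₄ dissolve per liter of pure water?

Ag₂SO₄(s) ⇌ 2 Ag⁺(aq) + SO₄²⁻(aq)
Call the molar solubility s, so that [Ag⁺] = 2s and [SO₄²⁻] = s.
Ksp = [Ag⁺]^2[SO₄²⁻] = (2s)^2 · s = 4s^3
4s^3 = 1.87×10⁻⁵  ⇒  s^3 = 4.68×10⁻⁶
s = 1.67×10⁻² M

1.67×10⁻² M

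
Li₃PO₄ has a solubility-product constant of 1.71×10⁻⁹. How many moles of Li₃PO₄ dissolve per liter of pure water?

Li₃PO₄(s) ⇌ 3 Li⁺(aq) + PO₄³⁻(aq)
With molar solubility s: [Li⁺] = 3s, [PO₄³⁻] = s.
Ksp = [Li⁺]^3[PO₄³⁻] = (3s)^3 · s = 27s^4
27s^4 = 1.71×10⁻⁹  ⇒  s^4 = 6.33×10⁻¹¹
s = (6.33×10⁻¹¹)^(1/4) = 2.82×10⁻³ mol/L

2.82×10⁻³ M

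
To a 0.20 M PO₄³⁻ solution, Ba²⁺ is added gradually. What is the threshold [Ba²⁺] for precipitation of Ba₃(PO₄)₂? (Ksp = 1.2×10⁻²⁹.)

6.7×10⁻¹⁰ M

Precipitation begins when Q = Ksp.
Ba₃(PO₄)₂(s) ⇌ 3 Ba²⁺(aq) + 2 PO₄³⁻(aq)
Ksp = [Ba²⁺]^3[PO₄³⁻]^2 = [Ba²⁺]^3(0.20)^2
[Ba²⁺]^3 = 1.2×10⁻²⁹ / (0.20)^2 = 3.0×10⁻²⁸
[Ba²⁺] = 6.7×10⁻¹⁰ M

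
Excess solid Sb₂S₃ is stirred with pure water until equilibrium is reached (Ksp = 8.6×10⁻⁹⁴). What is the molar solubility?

Sb₂S₃(s) ⇌ 2 Sb³⁺(aq) + 3 S²⁻(aq)
Call the molar solubility s, so that [Sb³⁺] = 2s and [S²⁻] = 3s.
Ksp = [Sb³⁺]^2[S²⁻]^3 = (2s)^2 · (3s)^3 = 108s^5
108s^5 = 8.6×10⁻⁹⁴  ⇒  s^5 = 8.0×10⁻⁹⁶
s = (8.0×10⁻⁹⁶)^(1/5) = 9.6×10⁻²⁰ M

9.6×10⁻²⁰ M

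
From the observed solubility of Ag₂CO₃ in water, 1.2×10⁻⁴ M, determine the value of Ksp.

Ksp = 6.9×10⁻¹²

Ag₂CO₃(s) ⇌ 2 Ag⁺(aq) + CO₃²⁻(aq)
For each mole of Ag₂CO₃ that dissolves per liter, [Ag⁺] = 2s and [CO₃²⁻] = s; let s denote this solubility.
Ksp = [Ag⁺]^2[CO₃²⁻] = (2s)^2 · s = 4s^3
Ksp = 4 × (1.2×10⁻⁴)^3 = 6.9×10⁻¹²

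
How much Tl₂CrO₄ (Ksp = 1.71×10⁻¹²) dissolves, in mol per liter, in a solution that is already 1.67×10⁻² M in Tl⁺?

Tl₂CrO₄(s) ⇌ 2 Tl⁺(aq) + CrO₄²⁻(aq)
Tl⁺ is already present at 1.67×10⁻² M. If s mol/L of Tl₂CrO₄ dissolves, [CrO₄²⁻] = s while [Tl⁺] ≈ 1.67×10⁻² M.
Ksp = [Tl⁺]^2[CrO₄²⁻] = (1.67×10⁻²)^2s
s = 1.71×10⁻¹² / (1.67×10⁻²)^2 = 6.13×10⁻⁹
s = 6.13×10⁻⁹ M

6.13×10⁻⁹ M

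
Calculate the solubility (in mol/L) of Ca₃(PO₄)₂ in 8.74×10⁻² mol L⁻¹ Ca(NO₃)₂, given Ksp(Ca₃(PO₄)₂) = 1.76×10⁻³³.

8.12×10⁻¹⁶ M

Ca₃(PO₄)₂(s) ⇌ 3 Ca²⁺(aq) + 2 PO₄³⁻(aq)
Ca²⁺ is already present at 8.74×10⁻² mol L⁻¹. If s mol/L of Ca₃(PO₄)₂ dissolves, [PO₄³⁻] = 2s while [Ca²⁺] ≈ 8.74×10⁻² mol L⁻¹.
Ksp = [Ca²⁺]^3[PO₄³⁻]^2 = (8.74×10⁻²)^3(2s)^2
(2s)^2 = 1.76×10⁻³³ / (8.74×10⁻²)^3 = 2.64×10⁻³⁰
s = 8.12×10⁻¹⁶ mol L⁻¹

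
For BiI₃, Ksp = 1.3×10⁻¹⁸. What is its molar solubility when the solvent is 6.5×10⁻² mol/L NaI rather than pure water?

BiI₃(s) ⇌ Bi³⁺(aq) + 3 I⁻(aq)
The solution already contains I⁻ at 6.5×10⁻² mol/L. Let s be the molar solubility of BiI₃.
[I⁻] ≈ 6.5×10⁻² mol/L (common ion dominates); [Bi³⁺] = s.
Ksp = [Bi³⁺][I⁻]^3 = s(6.5×10⁻²)^3
s = 1.3×10⁻¹⁸ / (6.5×10⁻²)^3 = 4.7×10⁻¹⁵
s = 4.7×10⁻¹⁵ mol/L

4.7×10⁻¹⁵ M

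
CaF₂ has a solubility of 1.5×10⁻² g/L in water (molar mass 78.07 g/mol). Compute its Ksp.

Ksp = 2.8×10⁻¹¹

Convert to molarity: s = 1.5×10⁻² / 78.07 = 1.921×10⁻⁴ mol/L
CaF₂(s) ⇌ Ca²⁺(aq) + 2 F⁻(aq)
Let s be the molar solubility. Then [Ca²⁺] = s and [F⁻] = 2s.
Ksp = [Ca²⁺][F⁻]^2 = s · (2s)^2 = 4s^3
Ksp = 4 × (1.921×10⁻⁴)^3 = 2.8×10⁻¹¹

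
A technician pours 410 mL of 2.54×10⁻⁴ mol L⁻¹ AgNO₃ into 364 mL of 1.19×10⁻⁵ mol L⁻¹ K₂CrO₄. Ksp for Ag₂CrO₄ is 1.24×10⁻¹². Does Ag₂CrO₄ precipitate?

No

After mixing, V = 410 mL + 364 mL = 774 mL.
[Ag⁺] = (2.54×10⁻⁴)(410)/774 = 1.35×10⁻⁴ mol L⁻¹
[CrO₄²⁻] = (1.19×10⁻⁵)(364)/774 = 5.60×10⁻⁶ mol L⁻¹
Q = [Ag⁺]^2[CrO₄²⁻] = 1.01×10⁻¹³
Q < Ksp (1.01×10⁻¹³ vs 1.24×10⁻¹²); the solution remains unsaturated and no precipitate forms.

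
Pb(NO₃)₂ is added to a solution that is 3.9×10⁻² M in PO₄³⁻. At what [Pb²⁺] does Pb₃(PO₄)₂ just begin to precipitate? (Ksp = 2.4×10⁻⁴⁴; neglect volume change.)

2.5×10⁻¹⁴ M

Precipitation begins when Q = Ksp.
Pb₃(PO₄)₂(s) ⇌ 3 Pb²⁺(aq) + 2 PO₄³⁻(aq)
Ksp = [Pb²⁺]^3[PO₄³⁻]^2 = [Pb²⁺]^3(3.9×10⁻²)^2
[Pb²⁺]^3 = 2.4×10⁻⁴⁴ / (3.9×10⁻²)^2 = 1.6×10⁻⁴¹
[Pb²⁺] = 2.5×10⁻¹⁴ M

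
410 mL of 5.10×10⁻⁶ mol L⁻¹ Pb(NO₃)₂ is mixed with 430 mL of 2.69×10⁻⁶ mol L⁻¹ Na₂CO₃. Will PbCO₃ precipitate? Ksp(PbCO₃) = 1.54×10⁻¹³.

After mixing, V = 410 mL + 430 mL = 840 mL.
[Pb²⁺] = (5.10×10⁻⁶)(410)/840 = 2.49×10⁻⁶ mol L⁻¹
[CO₃²⁻] = (2.69×10⁻⁶)(430)/840 = 1.38×10⁻⁶ mol L⁻¹
Q = [Pb²⁺][CO₃²⁻] = 3.43×10⁻¹²
Because Q > Ksp (3.43×10⁻¹² vs 1.54×10⁻¹³), a precipitate of PbCO₃ forms.

Yes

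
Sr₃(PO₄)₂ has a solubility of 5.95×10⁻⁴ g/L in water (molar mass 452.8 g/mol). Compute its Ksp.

Ksp = 4.23×10⁻²⁸

s = (5.95×10⁻⁴ g L⁻¹)/(452.8 g mol⁻¹) = 1.3140×10⁻⁶ M
Sr₃(PO₄)₂(s) ⇌ 3 Sr²⁺(aq) + 2 PO₄³⁻(aq)
With molar solubility s: [Sr²⁺] = 3s, [PO₄³⁻] = 2s.
Ksp = [Sr²⁺]^3[PO₄³⁻]^2 = (3s)^3 · (2s)^2 = 108s^5
Ksp = 108 × (1.3140×10⁻⁶)^5 = 4.23×10⁻²⁸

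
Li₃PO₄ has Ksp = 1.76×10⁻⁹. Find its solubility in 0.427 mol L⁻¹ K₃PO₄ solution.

5.34×10⁻⁴ M

Li₃PO₄(s) ⇌ 3 Li⁺(aq) + PO₄³⁻(aq)
Let s be the solubility of Li₃PO₄ here. The common ion gives [PO₄³⁻] ≈ 0.427 mol L⁻¹, and [Li⁺] = 3s.
Ksp = [Li⁺]^3[PO₄³⁻] = (3s)^3(0.427)
(3s)^3 = 1.76×10⁻⁹ / (0.427) = 4.12×10⁻⁹
s = 5.34×10⁻⁴ mol L⁻¹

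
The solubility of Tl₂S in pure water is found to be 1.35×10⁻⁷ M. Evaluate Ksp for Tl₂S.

Ksp = 9.84×10⁻²¹

Tl₂S(s) ⇌ 2 Tl⁺(aq) + S²⁻(aq)
With molar solubility s: [Tl⁺] = 2s, [S²⁻] = s.
Ksp = [Tl⁺]^2[S²⁻] = (2s)^2 · s = 4s^3
Ksp = 4 × (1.35×10⁻⁷)^3 = 9.84×10⁻²¹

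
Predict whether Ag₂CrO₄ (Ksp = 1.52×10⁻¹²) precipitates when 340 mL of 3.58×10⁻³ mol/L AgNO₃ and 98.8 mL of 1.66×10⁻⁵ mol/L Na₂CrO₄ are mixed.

After mixing, V = 340 mL + 98.8 mL = 438.8 mL.
[Ag⁺] = (3.58×10⁻³)(340)/438.8 = 2.77×10⁻³ mol/L
[CrO₄²⁻] = (1.66×10⁻⁵)(98.8)/438.8 = 3.74×10⁻⁶ mol/L
Q = [Ag⁺]^2[CrO₄²⁻] = 2.88×10⁻¹¹
Q = 2.88×10⁻¹¹ > Ksp = 1.52×10⁻¹², so the solution is supersaturated and Ag₂CrO₄ precipitates.

Yes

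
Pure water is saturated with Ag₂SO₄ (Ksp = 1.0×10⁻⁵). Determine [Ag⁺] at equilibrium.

2.7×10⁻² M

Ag₂SO₄(s) ⇌ 2 Ag⁺(aq) + SO₄²⁻(aq)
With molar solubility s: [Ag⁺] = 2s, [SO₄²⁻] = s.
Ksp = [Ag⁺]^2[SO₄²⁻] = (2s)^2 · s = 4s^3 = 1.0×10⁻⁵
s = 1.4×10⁻² M
[Ag⁺] = 2s = 2.7×10⁻² M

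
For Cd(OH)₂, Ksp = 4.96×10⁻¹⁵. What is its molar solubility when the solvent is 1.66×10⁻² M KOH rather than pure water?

Cd(OH)₂(s) ⇌ Cd²⁺(aq) + 2 OH⁻(aq)
Let s be the solubility of Cd(OH)₂ here. The common ion gives [OH⁻] ≈ 1.66×10⁻² M, and [Cd²⁺] = s.
Ksp = [Cd²⁺][OH⁻]^2 = s(1.66×10⁻²)^2
s = 4.96×10⁻¹⁵ / (1.66×10⁻²)^2 = 1.80×10⁻¹¹
s = 1.80×10⁻¹¹ M

1.80×10⁻¹¹ M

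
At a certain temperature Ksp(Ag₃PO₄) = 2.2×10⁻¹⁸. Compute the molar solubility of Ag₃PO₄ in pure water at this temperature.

1.7×10⁻⁵ M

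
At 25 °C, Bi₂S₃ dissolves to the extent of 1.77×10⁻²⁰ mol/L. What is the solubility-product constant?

Bi₂S₃(s) ⇌ 2 Bi³⁺(aq) + 3 S²⁻(aq)
Let s be the molar solubility. Then [Bi³⁺] = 2s and [S²⁻] = 3s.
Ksp = [Bi³⁺]^2[S²⁻]^3 = (2s)^2 · (3s)^3 = 108s^5
Ksp = 108 × (1.77×10⁻²⁰)^5 = 1.88×10⁻⁹⁷

Ksp = 1.88×10⁻⁹⁷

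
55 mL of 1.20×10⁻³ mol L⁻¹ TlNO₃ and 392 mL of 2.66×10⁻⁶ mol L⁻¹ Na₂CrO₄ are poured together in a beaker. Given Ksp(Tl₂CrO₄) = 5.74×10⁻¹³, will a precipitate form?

After mixing, V = 55 mL + 392 mL = 447 mL.
[Tl⁺] = (1.20×10⁻³)(55)/447 = 1.48×10⁻⁴ mol L⁻¹
[CrO₄²⁻] = (2.66×10⁻⁶)(392)/447 = 2.33×10⁻⁶ mol L⁻¹
Q = [Tl⁺]^2[CrO₄²⁻] = 5.09×10⁻¹⁴
Since Q (5.09×10⁻¹⁴) is less than Ksp (5.74×10⁻¹³), no Tl₂CrO₄ precipitates.

No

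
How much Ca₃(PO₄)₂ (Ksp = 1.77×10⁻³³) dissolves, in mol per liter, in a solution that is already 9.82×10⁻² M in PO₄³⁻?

Ca₃(PO₄)₂(s) ⇌ 3 Ca²⁺(aq) + 2 PO₄³⁻(aq)
The solution already contains PO₄³⁻ at 9.82×10⁻² M. Let s be the molar solubility of Ca₃(PO₄)₂.
[PO₄³⁻] ≈ 9.82×10⁻² M (common ion dominates); [Ca²⁺] = 3s.
Ksp = [Ca²⁺]^3[PO₄³⁻]^2 = (3s)^3(9.82×10⁻²)^2
(3s)^3 = 1.77×10⁻³³ / (9.82×10⁻²)^2 = 1.84×10⁻³¹
s = 1.89×10⁻¹¹ M

1.89×10⁻¹¹ M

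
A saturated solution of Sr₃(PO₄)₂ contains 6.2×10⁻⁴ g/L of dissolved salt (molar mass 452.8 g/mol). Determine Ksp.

Ksp = 5.2×10⁻²⁸

Molar solubility s = (6.2×10⁻⁴ g/L) / (452.8 g/mol) = 1.369×10⁻⁶ mol/L
Sr₃(PO₄)₂(s) ⇌ 3 Sr²⁺(aq) + 2 PO₄³⁻(aq)
Let s be the molar solubility. Then [Sr²⁺] = 3s and [PO₄³⁻] = 2s.
Ksp = [Sr²⁺]^3[PO₄³⁻]^2 = (3s)^3 · (2s)^2 = 108s^5
Ksp = 108 × (1.369×10⁻⁶)^5 = 5.2×10⁻²⁸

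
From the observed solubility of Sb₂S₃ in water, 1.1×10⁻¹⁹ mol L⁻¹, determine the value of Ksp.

Ksp = 1.7×10⁻⁹³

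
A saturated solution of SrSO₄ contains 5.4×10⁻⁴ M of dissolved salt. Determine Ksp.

Ksp = 2.9×10⁻⁷

SrSO₄(s) ⇌ Sr²⁺(aq) + SO₄²⁻(aq)
If s mol/L of SrSO₄ dissolves, [Sr²⁺] = s and [SO₄²⁻] = s.
Ksp = [Sr²⁺][SO₄²⁻] = s · s = s^2
Ksp = (5.4×10⁻⁴)^2 = 2.9×10⁻⁷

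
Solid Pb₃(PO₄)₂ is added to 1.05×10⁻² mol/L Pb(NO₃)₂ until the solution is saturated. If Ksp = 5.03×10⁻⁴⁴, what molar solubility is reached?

Pb₃(PO₄)₂(s) ⇌ 3 Pb²⁺(aq) + 2 PO₄³⁻(aq)
Let s be the solubility of Pb₃(PO₄)₂ here. The common ion gives [Pb²⁺] ≈ 1.05×10⁻² mol/L, and [PO₄³⁻] = 2s.
Ksp = [Pb²⁺]^3[PO₄³⁻]^2 = (1.05×10⁻²)^3(2s)^2
(2s)^2 = 5.03×10⁻⁴⁴ / (1.05×10⁻²)^3 = 4.35×10⁻³⁸
s = 1.04×10⁻¹⁹ mol/L

1.04×10⁻¹⁹ M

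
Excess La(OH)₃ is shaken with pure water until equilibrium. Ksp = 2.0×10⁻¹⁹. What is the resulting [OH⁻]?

2.8×10⁻⁵ M

La(OH)₃(s) ⇌ La³⁺(aq) + 3 OH⁻(aq)
Let s be the molar solubility. Then [La³⁺] = s and [OH⁻] = 3s.
Ksp = [La³⁺][OH⁻]^3 = s · (3s)^3 = 27s^4 = 2.0×10⁻¹⁹
s = 9.3×10⁻⁶ mol L⁻¹
[OH⁻] = 3s = 2.8×10⁻⁵ mol L⁻¹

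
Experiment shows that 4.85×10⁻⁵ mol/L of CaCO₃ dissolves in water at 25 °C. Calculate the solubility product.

Ksp = 2.35×10⁻⁹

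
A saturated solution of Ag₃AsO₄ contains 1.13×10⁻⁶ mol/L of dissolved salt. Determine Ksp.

Ag₃AsO₄(s) ⇌ 3 Ag⁺(aq) + AsO₄³⁻(aq)
For each mole of Ag₃AsO₄ that dissolves per liter, [Ag⁺] = 3s and [AsO₄³⁻] = s; let s denote this solubility.
Ksp = [Ag⁺]^3[AsO₄³⁻] = (3s)^3 · s = 27s^4
Ksp = 27 × (1.13×10⁻⁶)^4 = 4.40×10⁻²³

Ksp = 4.40×10⁻²³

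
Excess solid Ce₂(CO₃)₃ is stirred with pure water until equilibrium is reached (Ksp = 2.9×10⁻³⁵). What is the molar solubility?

4.9×10⁻⁸ M

Ce₂(CO₃)₃(s) ⇌ 2 Ce³⁺(aq) + 3 CO₃²⁻(aq)
Call the molar solubility s, so that [Ce³⁺] = 2s and [CO₃²⁻] = 3s.
Ksp = [Ce³⁺]^2[CO₃²⁻]^3 = (2s)^2 · (3s)^3 = 108s^5
108s^5 = 2.9×10⁻³⁵  ⇒  s^5 = 2.7×10⁻³⁷
s = (2.7×10⁻³⁷)^(1/5) = 4.9×10⁻⁸ mol/L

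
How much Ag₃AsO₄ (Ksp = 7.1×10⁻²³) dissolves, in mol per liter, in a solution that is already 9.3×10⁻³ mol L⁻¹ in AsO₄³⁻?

6.6×10⁻⁸ M

Ag₃AsO₄(s) ⇌ 3 Ag⁺(aq) + AsO₄³⁻(aq)
The solution already contains AsO₄³⁻ at 9.3×10⁻³ mol L⁻¹. Let s be the molar solubility of Ag₃AsO₄.
[AsO₄³⁻] ≈ 9.3×10⁻³ mol L⁻¹ (common ion dominates); [Ag⁺] = 3s.
Ksp = [Ag⁺]^3[AsO₄³⁻] = (3s)^3(9.3×10⁻³)
(3s)^3 = 7.1×10⁻²³ / (9.3×10⁻³) = 7.6×10⁻²¹
s = 6.6×10⁻⁸ mol L⁻¹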